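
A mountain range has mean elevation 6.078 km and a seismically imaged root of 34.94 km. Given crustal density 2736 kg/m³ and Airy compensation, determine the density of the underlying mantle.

Airy balance: ρ_c h = (ρ_m − ρ_c) r → ρ_m = ρ_c (1 + h/r).
ρ_m = 2736 × (1 + 6.078 km/34.94 km) = 3210 kg/m³.

3210 kg/m³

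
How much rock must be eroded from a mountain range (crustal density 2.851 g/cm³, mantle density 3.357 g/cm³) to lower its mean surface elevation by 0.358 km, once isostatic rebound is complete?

Net drop Δ = e − u = e − e ρ_c/ρ_m = e (ρ_m − ρ_c)/ρ_m.
e = Δ ρ_m/(ρ_m − ρ_c) = 0.358 km × 3.357/0.506 = 2.38 km.

2.38 km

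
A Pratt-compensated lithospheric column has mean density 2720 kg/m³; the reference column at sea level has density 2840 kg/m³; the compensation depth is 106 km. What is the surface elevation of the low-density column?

ρ_ref D = ρ (D + h) → h = D (ρ_ref − ρ)/ρ.
h = 106 km × (2840 − 2720)/2720 = 4.68 km.

4.68 km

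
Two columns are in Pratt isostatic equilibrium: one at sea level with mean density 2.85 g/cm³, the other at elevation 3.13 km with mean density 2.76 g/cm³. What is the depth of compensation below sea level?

ρ_ref D = ρ (D + h) → D (ρ_ref − ρ) = ρ h.
D = ρ h/(ρ_ref − ρ) = 2.76 × 3.13 km/(2.85 − 2.76) = 96 km.

96 km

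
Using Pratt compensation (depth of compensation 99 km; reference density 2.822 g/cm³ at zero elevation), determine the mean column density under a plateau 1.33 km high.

2.78 g/cm³

Pratt balance: ρ_ref D = ρ (D + h).
ρ = ρ_ref D/(D + h) = 2.822 × 99 km/(99 km + 1.33 km) = 2.78 g/cm³.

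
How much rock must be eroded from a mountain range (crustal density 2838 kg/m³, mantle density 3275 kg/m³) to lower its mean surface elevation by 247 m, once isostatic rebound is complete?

1850 m

Net drop Δ = e − u = e − e ρ_c/ρ_m = e (ρ_m − ρ_c)/ρ_m.
e = Δ ρ_m/(ρ_m − ρ_c) = 247 m × 3275/437 = 1850 m.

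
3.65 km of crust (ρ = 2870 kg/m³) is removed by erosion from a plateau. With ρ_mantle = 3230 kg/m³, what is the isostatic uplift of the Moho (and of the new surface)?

3.24 km

Unloading: uplift u = e ρ_c/ρ_m = 3.65 km × 2870/3230 = 3.24 km.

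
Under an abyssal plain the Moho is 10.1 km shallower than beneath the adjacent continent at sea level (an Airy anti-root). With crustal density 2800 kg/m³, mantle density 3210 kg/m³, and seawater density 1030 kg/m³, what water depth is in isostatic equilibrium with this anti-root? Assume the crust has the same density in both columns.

2.34 km

Replacing a thickness d of crust by seawater at the top must be balanced by replacing crust with mantle at the base: d (ρ_c − ρ_w) = a (ρ_m − ρ_c).
d = a (ρ_m − ρ_c)/(ρ_c − ρ_w) = 10.1 km × 410/1770 = 2.34 km.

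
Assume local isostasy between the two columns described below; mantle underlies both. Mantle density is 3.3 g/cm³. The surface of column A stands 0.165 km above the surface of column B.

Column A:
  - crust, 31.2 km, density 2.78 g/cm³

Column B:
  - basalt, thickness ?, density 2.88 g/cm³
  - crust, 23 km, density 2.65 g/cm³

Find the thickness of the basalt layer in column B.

Take the compensation level at the base of the deeper column (depth z_c below the surface of column A) and equate Σ ρ_i t_i down to z_c; mantle fills any gap and the z_c terms cancel.
Column A: 31.2×2.78 + (z_c − 31.2)×3.3
Column B: 0.165×0 + x×2.88 + 23×2.65 + (z_c − 0.165 − 23 − x)×3.3
The z_c×3.3 term appears on both sides and cancels. Collect the known terms of each column as K = Σ(ρt)_known − 3.3 × (depth of known layers): K_A = 86.736 − 3.3×31.2 = −16.224; K_B = 60.95 − 3.3×(0.165 + 23) = −15.4945.
Balance: K_A = K_B − x×(3.3 − 2.88), so x = (K_B − K_A)/(3.3 − 2.88) = 0.7295/0.42 = 1.74 km.

1.74 km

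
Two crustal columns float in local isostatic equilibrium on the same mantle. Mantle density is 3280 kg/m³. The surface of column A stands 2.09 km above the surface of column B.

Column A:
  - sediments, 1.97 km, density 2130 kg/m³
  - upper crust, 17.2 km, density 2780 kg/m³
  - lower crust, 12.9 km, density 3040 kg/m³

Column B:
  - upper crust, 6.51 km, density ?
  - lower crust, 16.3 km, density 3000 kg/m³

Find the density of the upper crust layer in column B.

Take the compensation level at the base of the deeper column (depth z_c below the surface of column A) and equate Σ ρ_i t_i down to z_c; mantle fills any gap and the z_c terms cancel.
Column A: 1.97×2130 + 17.2×2780 + 12.9×3040 + (z_c − 32.07)×3280
Column B: 2.09×0 + 6.51×ρ + 16.3×3000 + (z_c − 2.09 − 22.81)×3280
The z_c×3280 term appears on both sides and cancels. Collect the known terms of each column as K = Σ(ρt)_known − 3280 × (depth of known layers): K_A = 91228.1 − 3280×32.07 = −13961.5; K_B = 48900 − 3280×(2.09 + 22.81) = −32772.
Balance: K_A = K_B + 6.51×ρ, so ρ = (K_A − K_B)/6.51 = 18810.5/6.51 = 2890 kg/m³.

2890 kg/m³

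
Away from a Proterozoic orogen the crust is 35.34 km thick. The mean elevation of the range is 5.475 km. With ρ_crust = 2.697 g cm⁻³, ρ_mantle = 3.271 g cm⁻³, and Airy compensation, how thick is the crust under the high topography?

Root depth r = h ρ_c / (ρ_m − ρ_c) = 5.475 km × 2.697 / 0.574 = 25.72 km.
Total thickness = T + h + r = 35.34 km + 5.475 km + 25.72 km = 66.5 km.

66.5 km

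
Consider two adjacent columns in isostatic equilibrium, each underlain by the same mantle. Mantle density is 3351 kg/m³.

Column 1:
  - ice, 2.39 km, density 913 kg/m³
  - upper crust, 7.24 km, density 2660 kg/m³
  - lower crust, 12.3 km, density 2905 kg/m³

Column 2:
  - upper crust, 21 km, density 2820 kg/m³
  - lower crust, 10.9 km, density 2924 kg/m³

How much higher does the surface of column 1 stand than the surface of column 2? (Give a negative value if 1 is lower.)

0.152 km

For any compensation level in the mantle, the mantle terms cancel and isostasy reduces to e = (Σt_1 − Σt_2) − (Σ(ρt)_1 − Σ(ρt)_2) / ρ_m.
Σt_1 = 21.93 km; Σt_2 = 31.9 km; Σ(ρt)_1 = 57171.97; Σ(ρt)_2 = 91091.6 (in km·kg/m³).
e = (21.93 − 31.9) − (57171.97 − 91091.6) / 3351 = 0.152 km.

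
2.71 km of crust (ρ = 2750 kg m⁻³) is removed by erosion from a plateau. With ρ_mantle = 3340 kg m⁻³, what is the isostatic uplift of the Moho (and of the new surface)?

Unloading: uplift u = e ρ_c/ρ_m = 2.71 km × 2750/3340 = 2.23 km.

2.23 km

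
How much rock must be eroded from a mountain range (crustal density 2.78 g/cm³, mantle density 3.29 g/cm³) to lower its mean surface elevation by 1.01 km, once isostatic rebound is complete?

Net drop Δ = e − u = e − e ρ_c/ρ_m = e (ρ_m − ρ_c)/ρ_m.
e = Δ ρ_m/(ρ_m − ρ_c) = 1.01 km × 3.29/0.51 = 6.52 km.

6.52 km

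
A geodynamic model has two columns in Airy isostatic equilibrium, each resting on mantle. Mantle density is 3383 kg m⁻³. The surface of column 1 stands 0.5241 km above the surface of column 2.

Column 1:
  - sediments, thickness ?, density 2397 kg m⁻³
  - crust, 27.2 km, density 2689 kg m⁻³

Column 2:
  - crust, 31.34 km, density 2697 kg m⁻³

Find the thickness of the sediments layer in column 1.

4.46 km

Take the compensation level at the base of the deeper column (depth z_c below the surface of column 1) and equate Σ ρ_i t_i down to z_c; mantle fills any gap and the z_c terms cancel.
Column 1: x×2397 + 27.2×2689 + (z_c − 27.2 − x)×3383
Column 2: 0.5241×0 + 31.34×2697 + (z_c − 0.5241 − 31.34)×3383
The z_c×3383 term appears on both sides and cancels. Collect the known terms of each column as K = Σ(ρt)_known − 3383 × (depth of known layers): K_1 = 73140.8 − 3383×27.2 = −18876.8; K_2 = 84523.98 − 3383×(0.5241 + 31.34) = −23272.2703.
Balance: K_1 − x×(3383 − 2397) = K_2, so x = (K_1 − K_2)/(3383 − 2397) = 4395.47/986 = 4.46 km.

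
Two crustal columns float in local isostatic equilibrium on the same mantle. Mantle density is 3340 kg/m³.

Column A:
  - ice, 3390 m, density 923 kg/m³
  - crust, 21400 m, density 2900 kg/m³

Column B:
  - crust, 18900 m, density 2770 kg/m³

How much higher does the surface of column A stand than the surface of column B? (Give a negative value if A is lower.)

For any compensation level in the mantle, the mantle terms cancel and isostasy reduces to e = (Σt_A − Σt_B) − (Σ(ρt)_A − Σ(ρt)_B) / ρ_m.
Σt_A = 24790 m; Σt_B = 18900 m; Σ(ρt)_A = 65188970; Σ(ρt)_B = 52353000 (in m·kg/m³).
e = (24790 − 18900) − (65188970 − 52353000) / 3340 = 2050 m.

2050 m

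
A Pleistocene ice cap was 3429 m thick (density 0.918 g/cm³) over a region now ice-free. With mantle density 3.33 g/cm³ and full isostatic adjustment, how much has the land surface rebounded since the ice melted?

Removing the load lets mantle flow back in; uplift u satisfies ρ_ice t = ρ_m u.
u = t ρ_ice/ρ_m = 3429 m × 0.918/3.33 = 945 m.

945 m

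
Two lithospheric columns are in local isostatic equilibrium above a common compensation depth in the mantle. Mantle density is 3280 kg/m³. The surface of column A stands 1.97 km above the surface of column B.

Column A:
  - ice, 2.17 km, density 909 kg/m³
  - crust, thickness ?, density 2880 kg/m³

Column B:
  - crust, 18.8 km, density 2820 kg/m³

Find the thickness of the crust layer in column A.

Take the compensation level at the base of the deeper column (depth z_c below the surface of column A) and equate Σ ρ_i t_i down to z_c; mantle fills any gap and the z_c terms cancel.
Column A: 2.17×909 + x×2880 + (z_c − 2.17 − x)×3280
Column B: 1.97×0 + 18.8×2820 + (z_c − 1.97 − 18.8)×3280
The z_c×3280 term appears on both sides and cancels. Collect the known terms of each column as K = Σ(ρt)_known − 3280 × (depth of known layers): K_A = 1972.53 − 3280×2.17 = −5145.07; K_B = 53016 − 3280×(1.97 + 18.8) = −15109.6.
Balance: K_A − x×(3280 − 2880) = K_B, so x = (K_A − K_B)/(3280 − 2880) = 9964.53/400 = 24.9 km.

24.9 km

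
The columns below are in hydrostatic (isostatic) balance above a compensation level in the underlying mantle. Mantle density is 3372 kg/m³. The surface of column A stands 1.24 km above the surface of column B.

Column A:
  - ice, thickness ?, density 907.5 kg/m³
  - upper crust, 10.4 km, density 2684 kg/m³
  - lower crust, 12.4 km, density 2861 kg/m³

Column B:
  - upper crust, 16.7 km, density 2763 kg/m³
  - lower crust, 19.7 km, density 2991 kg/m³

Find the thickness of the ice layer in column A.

3.39 km

Take the compensation level at the base of the deeper column (depth z_c below the surface of column A) and equate Σ ρ_i t_i down to z_c; mantle fills any gap and the z_c terms cancel.
Column A: x×907.5 + 10.4×2684 + 12.4×2861 + (z_c − 22.8 − x)×3372
Column B: 1.24×0 + 16.7×2763 + 19.7×2991 + (z_c − 1.24 − 36.4)×3372
The z_c×3372 term appears on both sides and cancels. Collect the known terms of each column as K = Σ(ρt)_known − 3372 × (depth of known layers): K_A = 63390 − 3372×22.8 = −13491.6; K_B = 105064.8 − 3372×(1.24 + 36.4) = −21857.28.
Balance: K_A − x×(3372 − 907.5) = K_B, so x = (K_A − K_B)/(3372 − 907.5) = 8365.68/2464.5 = 3.39 km.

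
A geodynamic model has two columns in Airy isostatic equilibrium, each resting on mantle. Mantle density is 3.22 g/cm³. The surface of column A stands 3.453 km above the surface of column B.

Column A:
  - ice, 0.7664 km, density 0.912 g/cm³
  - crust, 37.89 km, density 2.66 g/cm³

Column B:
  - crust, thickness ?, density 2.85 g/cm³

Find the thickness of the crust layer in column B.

32.1 km

Take the compensation level at the base of the deeper column (depth z_c below the surface of column A) and equate Σ ρ_i t_i down to z_c; mantle fills any gap and the z_c terms cancel.
Column A: 0.7664×0.912 + 37.89×2.66 + (z_c − 38.6564)×3.22
Column B: 3.453×0 + x×2.85 + (z_c − 3.453 − 0 − x)×3.22
The z_c×3.22 term appears on both sides and cancels. Collect the known terms of each column as K = Σ(ρt)_known − 3.22 × (depth of known layers): K_A = 101.486357 − 3.22×38.6564 = −22.9872512; K_B = 0 − 3.22×(3.453 + 0) = −11.11866.
Balance: K_A = K_B − x×(3.22 − 2.85), so x = (K_B − K_A)/(3.22 − 2.85) = 11.8686/0.37 = 32.1 km.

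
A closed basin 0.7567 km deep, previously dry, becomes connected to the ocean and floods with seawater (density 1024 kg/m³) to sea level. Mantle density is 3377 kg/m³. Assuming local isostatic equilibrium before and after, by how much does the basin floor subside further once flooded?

0.329 km

After flooding the water column is d + s deep. Its weight must equal the weight of mantle displaced by the extra subsidence s: (d + s) ρ_w = s ρ_m.
s = d ρ_w / (ρ_m − ρ_w) = 0.7567 km × 1024/(3377 − 1024) = 0.329 km.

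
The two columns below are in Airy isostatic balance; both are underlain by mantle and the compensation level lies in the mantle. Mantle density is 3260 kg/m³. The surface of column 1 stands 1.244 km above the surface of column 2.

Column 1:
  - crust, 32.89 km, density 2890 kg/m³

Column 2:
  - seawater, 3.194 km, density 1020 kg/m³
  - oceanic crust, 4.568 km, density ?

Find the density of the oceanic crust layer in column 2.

3050 kg/m³

Take the compensation level at the base of the deeper column (depth z_c below the surface of column 1) and equate Σ ρ_i t_i down to z_c; mantle fills any gap and the z_c terms cancel.
Column 1: 32.89×2890 + (z_c − 32.89)×3260
Column 2: 1.244×0 + 3.194×1020 + 4.568×ρ + (z_c − 1.244 − 7.762)×3260
The z_c×3260 term appears on both sides and cancels. Collect the known terms of each column as K = Σ(ρt)_known − 3260 × (depth of known layers): K_1 = 95052.1 − 3260×32.89 = −12169.3; K_2 = 3257.88 − 3260×(1.244 + 7.762) = −26101.68.
Balance: K_1 = K_2 + 4.568×ρ, so ρ = (K_1 − K_2)/4.568 = 13932.4/4.568 = 3050 kg/m³.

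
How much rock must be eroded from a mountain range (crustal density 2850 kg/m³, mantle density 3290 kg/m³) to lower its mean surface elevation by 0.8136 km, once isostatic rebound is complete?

Net drop Δ = e − u = e − e ρ_c/ρ_m = e (ρ_m − ρ_c)/ρ_m.
e = Δ ρ_m/(ρ_m − ρ_c) = 0.8136 km × 3290/440 = 6.08 km.

6.08 km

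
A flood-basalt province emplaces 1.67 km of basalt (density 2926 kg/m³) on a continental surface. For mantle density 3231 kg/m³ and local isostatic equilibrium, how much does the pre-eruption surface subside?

1.51 km

Subaerial loading: s = t ρ_load / ρ_m.
s = 1.67 km × 2926/3231 = 1.51 km.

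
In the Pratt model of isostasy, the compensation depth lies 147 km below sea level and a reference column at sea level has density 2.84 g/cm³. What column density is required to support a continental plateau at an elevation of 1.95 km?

2.8 g/cm³

Pratt balance: ρ_ref D = ρ (D + h).
ρ = ρ_ref D/(D + h) = 2.84 × 147 km/(147 km + 1.95 km) = 2.8 g/cm³.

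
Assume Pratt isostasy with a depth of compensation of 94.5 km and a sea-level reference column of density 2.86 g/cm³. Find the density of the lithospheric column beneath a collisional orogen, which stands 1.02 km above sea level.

Pratt balance: ρ_ref D = ρ (D + h).
ρ = ρ_ref D/(D + h) = 2.86 × 94.5 km/(94.5 km + 1.02 km) = 2.83 g/cm³.

2.83 g/cm³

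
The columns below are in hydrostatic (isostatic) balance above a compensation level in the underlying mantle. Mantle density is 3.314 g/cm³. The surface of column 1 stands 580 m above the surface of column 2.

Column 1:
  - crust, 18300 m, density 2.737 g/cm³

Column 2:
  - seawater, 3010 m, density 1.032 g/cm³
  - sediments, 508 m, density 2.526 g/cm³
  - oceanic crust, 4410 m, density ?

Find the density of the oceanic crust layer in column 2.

3 g/cm³

Take the compensation level at the base of the deeper column (depth z_c below the surface of column 1) and equate Σ ρ_i t_i down to z_c; mantle fills any gap and the z_c terms cancel.
Column 1: 18300×2.737 + (z_c − 18300)×3.314
Column 2: 580×0 + 3010×1.032 + 508×2.526 + 4410×ρ + (z_c − 580 − 7928)×3.314
The z_c×3.314 term appears on both sides and cancels. Collect the known terms of each column as K = Σ(ρt)_known − 3.314 × (depth of known layers): K_1 = 50087.1 − 3.314×18300 = −10559.1; K_2 = 4389.528 − 3.314×(580 + 7928) = −23805.984.
Balance: K_1 = K_2 + 4410×ρ, so ρ = (K_1 − K_2)/4410 = 13246.9/4410 = 3 g/cm³.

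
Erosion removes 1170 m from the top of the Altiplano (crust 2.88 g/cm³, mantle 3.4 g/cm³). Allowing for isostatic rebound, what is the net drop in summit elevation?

Rebound u = e ρ_c/ρ_m = 1170 m × 2.88/3.4 = 991.1 m.
Net surface drop = e − u = 1170 m − 991.1 m = e (ρ_m − ρ_c)/ρ_m = 179 m.

179 m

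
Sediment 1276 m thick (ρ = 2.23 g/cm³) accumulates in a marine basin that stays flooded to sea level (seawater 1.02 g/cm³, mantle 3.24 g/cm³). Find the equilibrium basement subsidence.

Submarine loading: the sediment displaces seawater, and the subsidence is in turn flooded, so s (ρ_m − ρ_w) = t (ρ_sed − ρ_w).
s = 1276 m × (2.23 − 1.02) / (3.24 − 1.02) = 695 m.

695 m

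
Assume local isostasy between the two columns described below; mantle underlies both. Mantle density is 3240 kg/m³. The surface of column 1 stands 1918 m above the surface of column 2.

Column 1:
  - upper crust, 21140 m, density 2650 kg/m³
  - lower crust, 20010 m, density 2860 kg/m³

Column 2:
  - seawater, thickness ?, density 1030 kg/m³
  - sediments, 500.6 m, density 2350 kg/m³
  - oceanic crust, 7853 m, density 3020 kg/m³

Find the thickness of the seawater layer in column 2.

Take the compensation level at the base of the deeper column (depth z_c below the surface of column 1) and equate Σ ρ_i t_i down to z_c; mantle fills any gap and the z_c terms cancel.
Column 1: 21140×2650 + 20010×2860 + (z_c − 41150)×3240
Column 2: 1918×0 + x×1030 + 500.6×2350 + 7853×3020 + (z_c − 1918 − 8353.6 − x)×3240
The z_c×3240 term appears on both sides and cancels. Collect the known terms of each column as K = Σ(ρt)_known − 3240 × (depth of known layers): K_1 = 113249600 − 3240×41150 = −20076400; K_2 = 24892470 − 3240×(1918 + 8353.6) = −8387514.
Balance: K_1 = K_2 − x×(3240 − 1030), so x = (K_2 − K_1)/(3240 − 1030) = 11688900/2210 = 5290 m.

5290 m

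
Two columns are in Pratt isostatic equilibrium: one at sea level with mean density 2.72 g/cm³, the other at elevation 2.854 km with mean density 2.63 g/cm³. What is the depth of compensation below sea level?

83.4 km

ρ_ref D = ρ (D + h) → D (ρ_ref − ρ) = ρ h.
D = ρ h/(ρ_ref − ρ) = 2.63 × 2.854 km/(2.72 − 2.63) = 83.4 km.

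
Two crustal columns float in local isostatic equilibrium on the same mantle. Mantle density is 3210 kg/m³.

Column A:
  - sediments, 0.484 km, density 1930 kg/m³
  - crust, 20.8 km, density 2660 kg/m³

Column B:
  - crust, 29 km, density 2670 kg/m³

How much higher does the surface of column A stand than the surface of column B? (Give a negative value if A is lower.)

−1.12 km

For any compensation level in the mantle, the mantle terms cancel and isostasy reduces to e = (Σt_A − Σt_B) − (Σ(ρt)_A − Σ(ρt)_B) / ρ_m.
Σt_A = 21.284 km; Σt_B = 29 km; Σ(ρt)_A = 56262.12; Σ(ρt)_B = 77430 (in km·kg/m³).
e = (21.284 − 29) − (56262.12 − 77430) / 3210 = −1.12 km.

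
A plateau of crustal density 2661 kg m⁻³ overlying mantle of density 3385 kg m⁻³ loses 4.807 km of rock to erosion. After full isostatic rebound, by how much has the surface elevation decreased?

Rebound u = e ρ_c/ρ_m = 4.807 km × 2661/3385 = 3.779 km.
Net surface drop = e − u = 4.807 km − 3.779 km = e (ρ_m − ρ_c)/ρ_m = 1.03 km.

1.03 km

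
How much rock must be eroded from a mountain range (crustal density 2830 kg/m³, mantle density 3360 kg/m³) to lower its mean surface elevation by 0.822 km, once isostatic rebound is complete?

Net drop Δ = e − u = e − e ρ_c/ρ_m = e (ρ_m − ρ_c)/ρ_m.
e = Δ ρ_m/(ρ_m − ρ_c) = 0.822 km × 3360/530 = 5.21 km.

5.21 km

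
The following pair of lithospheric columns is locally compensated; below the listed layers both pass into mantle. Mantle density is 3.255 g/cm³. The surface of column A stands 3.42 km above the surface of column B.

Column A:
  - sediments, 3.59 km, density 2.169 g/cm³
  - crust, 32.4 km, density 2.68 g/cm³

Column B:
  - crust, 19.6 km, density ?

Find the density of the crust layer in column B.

2.67 g/cm³

Take the compensation level at the base of the deeper column (depth z_c below the surface of column A) and equate Σ ρ_i t_i down to z_c; mantle fills any gap and the z_c terms cancel.
Column A: 3.59×2.169 + 32.4×2.68 + (z_c − 35.99)×3.255
Column B: 3.42×0 + 19.6×ρ + (z_c − 3.42 − 19.6)×3.255
The z_c×3.255 term appears on both sides and cancels. Collect the known terms of each column as K = Σ(ρt)_known − 3.255 × (depth of known layers): K_A = 94.61871 − 3.255×35.99 = −22.52874; K_B = 0 − 3.255×(3.42 + 19.6) = −74.9301.
Balance: K_A = K_B + 19.6×ρ, so ρ = (K_A − K_B)/19.6 = 52.4014/19.6 = 2.67 g/cm³.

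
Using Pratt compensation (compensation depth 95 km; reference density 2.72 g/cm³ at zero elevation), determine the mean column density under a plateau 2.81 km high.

Pratt balance: ρ_ref D = ρ (D + h).
ρ = ρ_ref D/(D + h) = 2.72 × 95 km/(95 km + 2.81 km) = 2.64 g/cm³.

2.64 g/cm³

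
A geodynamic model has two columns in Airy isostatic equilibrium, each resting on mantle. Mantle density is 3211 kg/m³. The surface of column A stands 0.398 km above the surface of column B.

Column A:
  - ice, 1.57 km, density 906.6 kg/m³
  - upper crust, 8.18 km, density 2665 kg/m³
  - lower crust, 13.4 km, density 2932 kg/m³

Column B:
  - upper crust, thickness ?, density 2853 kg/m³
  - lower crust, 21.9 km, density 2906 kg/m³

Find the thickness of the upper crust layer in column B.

Take the compensation level at the base of the deeper column (depth z_c below the surface of column A) and equate Σ ρ_i t_i down to z_c; mantle fills any gap and the z_c terms cancel.
Column A: 1.57×906.6 + 8.18×2665 + 13.4×2932 + (z_c − 23.15)×3211
Column B: 0.398×0 + x×2853 + 21.9×2906 + (z_c − 0.398 − 21.9 − x)×3211
The z_c×3211 term appears on both sides and cancels. Collect the known terms of each column as K = Σ(ρt)_known − 3211 × (depth of known layers): K_A = 62511.862 − 3211×23.15 = −11822.788; K_B = 63641.4 − 3211×(0.398 + 21.9) = −7957.478.
Balance: K_A = K_B − x×(3211 − 2853), so x = (K_B − K_A)/(3211 − 2853) = 3865.31/358 = 10.8 km.

10.8 km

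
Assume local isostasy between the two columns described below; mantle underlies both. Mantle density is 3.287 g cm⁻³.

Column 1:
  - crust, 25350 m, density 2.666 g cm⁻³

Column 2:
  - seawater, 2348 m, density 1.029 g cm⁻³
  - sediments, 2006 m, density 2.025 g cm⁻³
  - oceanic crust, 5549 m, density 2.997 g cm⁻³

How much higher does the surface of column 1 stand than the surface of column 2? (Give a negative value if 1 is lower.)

1920 m

For any compensation level in the mantle, the mantle terms cancel and isostasy reduces to e = (Σt_1 − Σt_2) − (Σ(ρt)_1 − Σ(ρt)_2) / ρ_m.
Σt_1 = 25350 m; Σt_2 = 9903 m; Σ(ρt)_1 = 67583.1; Σ(ρt)_2 = 23108.595 (in m·g cm⁻³).
e = (25350 − 9903) − (67583.1 − 23108.595) / 3.287 = 1920 m.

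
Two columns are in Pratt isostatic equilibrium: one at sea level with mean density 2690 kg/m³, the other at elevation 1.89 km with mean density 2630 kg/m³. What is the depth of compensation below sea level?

ρ_ref D = ρ (D + h) → D (ρ_ref − ρ) = ρ h.
D = ρ h/(ρ_ref − ρ) = 2630 × 1.89 km/(2690 − 2630) = 82.8 km.

82.8 km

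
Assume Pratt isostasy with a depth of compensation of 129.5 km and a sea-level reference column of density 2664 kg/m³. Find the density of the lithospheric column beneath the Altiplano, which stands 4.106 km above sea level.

2580 kg/m³

Pratt balance: ρ_ref D = ρ (D + h).
ρ = ρ_ref D/(D + h) = 2664 × 129.5 km/(129.5 km + 4.106 km) = 2580 kg/m³.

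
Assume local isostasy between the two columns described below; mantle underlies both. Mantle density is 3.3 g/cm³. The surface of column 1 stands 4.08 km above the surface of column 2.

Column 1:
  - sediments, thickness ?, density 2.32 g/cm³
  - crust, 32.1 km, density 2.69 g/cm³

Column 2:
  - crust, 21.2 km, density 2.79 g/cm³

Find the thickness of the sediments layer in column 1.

Take the compensation level at the base of the deeper column (depth z_c below the surface of column 1) and equate Σ ρ_i t_i down to z_c; mantle fills any gap and the z_c terms cancel.
Column 1: x×2.32 + 32.1×2.69 + (z_c − 32.1 − x)×3.3
Column 2: 4.08×0 + 21.2×2.79 + (z_c − 4.08 − 21.2)×3.3
The z_c×3.3 term appears on both sides and cancels. Collect the known terms of each column as K = Σ(ρt)_known − 3.3 × (depth of known layers): K_1 = 86.349 − 3.3×32.1 = −19.581; K_2 = 59.148 − 3.3×(4.08 + 21.2) = −24.276.
Balance: K_1 − x×(3.3 − 2.32) = K_2, so x = (K_1 − K_2)/(3.3 − 2.32) = 4.695/0.98 = 4.79 km.

4.79 km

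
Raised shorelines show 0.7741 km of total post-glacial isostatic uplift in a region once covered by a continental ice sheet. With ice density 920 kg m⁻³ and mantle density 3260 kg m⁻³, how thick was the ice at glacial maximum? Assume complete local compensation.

u = t ρ_ice/ρ_m → t = u ρ_m/ρ_ice = 0.7741 km × 3260/920 = 2.74 km.

2.74 km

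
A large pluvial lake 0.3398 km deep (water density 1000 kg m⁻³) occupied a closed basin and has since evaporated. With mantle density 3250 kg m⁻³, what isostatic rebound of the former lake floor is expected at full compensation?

u = d ρ_w/ρ_m = 0.3398 km × 1000/3250 = 0.105 km.

0.105 km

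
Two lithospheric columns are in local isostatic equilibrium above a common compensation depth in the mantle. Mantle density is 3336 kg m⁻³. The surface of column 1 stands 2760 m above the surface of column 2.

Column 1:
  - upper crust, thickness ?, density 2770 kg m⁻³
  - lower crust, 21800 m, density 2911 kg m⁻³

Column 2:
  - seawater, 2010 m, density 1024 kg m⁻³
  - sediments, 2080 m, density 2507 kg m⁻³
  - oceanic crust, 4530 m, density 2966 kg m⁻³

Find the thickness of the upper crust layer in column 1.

Take the compensation level at the base of the deeper column (depth z_c below the surface of column 1) and equate Σ ρ_i t_i down to z_c; mantle fills any gap and the z_c terms cancel.
Column 1: x×2770 + 21800×2911 + (z_c − 21800 − x)×3336
Column 2: 2760×0 + 2010×1024 + 2080×2507 + 4530×2966 + (z_c − 2760 − 8620)×3336
The z_c×3336 term appears on both sides and cancels. Collect the known terms of each column as K = Σ(ρt)_known − 3336 × (depth of known layers): K_1 = 63459800 − 3336×21800 = −9265000; K_2 = 20708780 − 3336×(2760 + 8620) = −17254900.
Balance: K_1 − x×(3336 − 2770) = K_2, so x = (K_1 − K_2)/(3336 − 2770) = 7989900/566 = 14100 m.

14100 m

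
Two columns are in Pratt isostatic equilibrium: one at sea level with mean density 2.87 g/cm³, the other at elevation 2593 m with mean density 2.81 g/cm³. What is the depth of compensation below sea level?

ρ_ref D = ρ (D + h) → D (ρ_ref − ρ) = ρ h.
D = ρ h/(ρ_ref − ρ) = 2.81 × 2593 m/(2.87 − 2.81) = 121000 m.

121000 m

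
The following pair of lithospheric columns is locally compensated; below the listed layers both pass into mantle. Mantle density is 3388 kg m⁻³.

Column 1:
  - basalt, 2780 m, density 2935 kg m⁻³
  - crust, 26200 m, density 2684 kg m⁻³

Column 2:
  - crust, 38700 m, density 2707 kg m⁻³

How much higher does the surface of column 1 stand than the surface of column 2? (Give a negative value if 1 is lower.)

For any compensation level in the mantle, the mantle terms cancel and isostasy reduces to e = (Σt_1 − Σt_2) − (Σ(ρt)_1 − Σ(ρt)_2) / ρ_m.
Σt_1 = 28980 m; Σt_2 = 38700 m; Σ(ρt)_1 = 78480100; Σ(ρt)_2 = 104760900 (in m·kg m⁻³).
e = (28980 − 38700) − (78480100 − 104760900) / 3388 = −1960 m.

−1960 m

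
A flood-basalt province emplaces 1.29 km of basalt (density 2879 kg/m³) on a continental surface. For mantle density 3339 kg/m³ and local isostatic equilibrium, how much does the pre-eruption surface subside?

1.11 km

Subaerial loading: s = t ρ_load / ρ_m.
s = 1.29 km × 2879/3339 = 1.11 km.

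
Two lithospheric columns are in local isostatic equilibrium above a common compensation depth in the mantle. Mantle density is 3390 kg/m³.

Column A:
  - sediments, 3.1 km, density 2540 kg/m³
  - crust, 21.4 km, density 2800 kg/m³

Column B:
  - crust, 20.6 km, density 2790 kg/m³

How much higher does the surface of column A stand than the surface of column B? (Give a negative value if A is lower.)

For any compensation level in the mantle, the mantle terms cancel and isostasy reduces to e = (Σt_A − Σt_B) − (Σ(ρt)_A − Σ(ρt)_B) / ρ_m.
Σt_A = 24.5 km; Σt_B = 20.6 km; Σ(ρt)_A = 67794; Σ(ρt)_B = 57474 (in km·kg/m³).
e = (24.5 − 20.6) − (67794 − 57474) / 3390 = 0.856 km.

0.856 km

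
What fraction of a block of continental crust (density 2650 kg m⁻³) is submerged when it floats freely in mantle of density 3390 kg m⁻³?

78.2%

Submerged fraction = ρ_obj/ρ_fluid = 2650/3390 = 78.2%.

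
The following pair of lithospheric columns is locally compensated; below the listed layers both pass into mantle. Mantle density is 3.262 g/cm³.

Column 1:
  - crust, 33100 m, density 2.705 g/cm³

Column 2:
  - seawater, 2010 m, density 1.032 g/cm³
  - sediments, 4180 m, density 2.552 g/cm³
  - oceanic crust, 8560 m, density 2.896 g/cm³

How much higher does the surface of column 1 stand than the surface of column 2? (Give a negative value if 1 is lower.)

For any compensation level in the mantle, the mantle terms cancel and isostasy reduces to e = (Σt_1 − Σt_2) − (Σ(ρt)_1 − Σ(ρt)_2) / ρ_m.
Σt_1 = 33100 m; Σt_2 = 14750 m; Σ(ρt)_1 = 89535.5; Σ(ρt)_2 = 37531.44 (in m·g/cm³).
e = (33100 − 14750) − (89535.5 − 37531.44) / 3.262 = 2410 m.

2410 m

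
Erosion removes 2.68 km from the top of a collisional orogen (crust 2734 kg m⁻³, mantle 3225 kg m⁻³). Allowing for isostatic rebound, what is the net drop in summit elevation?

0.408 km

Rebound u = e ρ_c/ρ_m = 2.68 km × 2734/3225 = 2.272 km.
Net surface drop = e − u = 2.68 km − 2.272 km = e (ρ_m − ρ_c)/ρ_m = 0.408 km.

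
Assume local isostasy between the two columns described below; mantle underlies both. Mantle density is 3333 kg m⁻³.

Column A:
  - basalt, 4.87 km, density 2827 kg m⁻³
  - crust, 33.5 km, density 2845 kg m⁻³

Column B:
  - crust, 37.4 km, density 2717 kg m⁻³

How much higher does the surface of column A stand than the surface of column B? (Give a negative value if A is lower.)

−1.27 km

For any compensation level in the mantle, the mantle terms cancel and isostasy reduces to e = (Σt_A − Σt_B) − (Σ(ρt)_A − Σ(ρt)_B) / ρ_m.
Σt_A = 38.37 km; Σt_B = 37.4 km; Σ(ρt)_A = 109074.99; Σ(ρt)_B = 101615.8 (in km·kg m⁻³).
e = (38.37 − 37.4) − (109074.99 − 101615.8) / 3333 = −1.27 km.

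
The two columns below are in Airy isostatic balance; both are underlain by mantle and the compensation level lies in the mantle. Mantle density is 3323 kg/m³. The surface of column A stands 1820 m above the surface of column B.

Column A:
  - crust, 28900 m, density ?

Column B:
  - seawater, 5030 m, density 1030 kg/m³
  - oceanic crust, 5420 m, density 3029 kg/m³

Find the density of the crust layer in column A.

Take the compensation level at the base of the deeper column (depth z_c below the surface of column A) and equate Σ ρ_i t_i down to z_c; mantle fills any gap and the z_c terms cancel.
Column A: 28900×ρ + (z_c − 28900)×3323
Column B: 1820×0 + 5030×1030 + 5420×3029 + (z_c − 1820 − 10450)×3323
The z_c×3323 term appears on both sides and cancels. Collect the known terms of each column as K = Σ(ρt)_known − 3323 × (depth of known layers): K_A = 0 − 3323×28900 = −96034700; K_B = 21598080 − 3323×(1820 + 10450) = −19175130.
Balance: K_A + 28900×ρ = K_B, so ρ = (K_B − K_A)/28900 = 76859600/28900 = 2660 kg/m³.

2660 kg/m³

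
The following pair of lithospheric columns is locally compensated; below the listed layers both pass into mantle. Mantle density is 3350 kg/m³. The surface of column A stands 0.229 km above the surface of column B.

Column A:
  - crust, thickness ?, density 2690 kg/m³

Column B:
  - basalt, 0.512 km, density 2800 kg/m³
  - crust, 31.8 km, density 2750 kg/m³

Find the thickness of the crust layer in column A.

30.5 km

Take the compensation level at the base of the deeper column (depth z_c below the surface of column A) and equate Σ ρ_i t_i down to z_c; mantle fills any gap and the z_c terms cancel.
Column A: x×2690 + (z_c − 0 − x)×3350
Column B: 0.229×0 + 0.512×2800 + 31.8×2750 + (z_c − 0.229 − 32.312)×3350
The z_c×3350 term appears on both sides and cancels. Collect the known terms of each column as K = Σ(ρt)_known − 3350 × (depth of known layers): K_A = 0 − 3350×0 = 0; K_B = 88883.6 − 3350×(0.229 + 32.312) = −20128.75.
Balance: K_A − x×(3350 − 2690) = K_B, so x = (K_A − K_B)/(3350 − 2690) = 20128.8/660 = 30.5 km.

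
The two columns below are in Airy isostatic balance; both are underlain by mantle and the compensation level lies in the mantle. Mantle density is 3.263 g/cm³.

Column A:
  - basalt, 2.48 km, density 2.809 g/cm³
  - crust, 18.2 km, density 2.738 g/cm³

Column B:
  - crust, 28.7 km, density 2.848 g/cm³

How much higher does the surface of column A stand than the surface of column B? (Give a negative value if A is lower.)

−0.377 km

For any compensation level in the mantle, the mantle terms cancel and isostasy reduces to e = (Σt_A − Σt_B) − (Σ(ρt)_A − Σ(ρt)_B) / ρ_m.
Σt_A = 20.68 km; Σt_B = 28.7 km; Σ(ρt)_A = 56.79792; Σ(ρt)_B = 81.7376 (in km·g/cm³).
e = (20.68 − 28.7) − (56.79792 − 81.7376) / 3.263 = −0.377 km.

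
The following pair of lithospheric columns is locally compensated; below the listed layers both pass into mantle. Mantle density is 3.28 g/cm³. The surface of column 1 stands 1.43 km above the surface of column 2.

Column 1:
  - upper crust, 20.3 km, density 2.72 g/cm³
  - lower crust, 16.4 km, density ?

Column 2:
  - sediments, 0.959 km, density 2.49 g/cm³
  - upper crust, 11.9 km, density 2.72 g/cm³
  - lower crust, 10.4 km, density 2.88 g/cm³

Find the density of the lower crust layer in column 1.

Take the compensation level at the base of the deeper column (depth z_c below the surface of column 1) and equate Σ ρ_i t_i down to z_c; mantle fills any gap and the z_c terms cancel.
Column 1: 20.3×2.72 + 16.4×ρ + (z_c − 36.7)×3.28
Column 2: 1.43×0 + 0.959×2.49 + 11.9×2.72 + 10.4×2.88 + (z_c − 1.43 − 23.259)×3.28
The z_c×3.28 term appears on both sides and cancels. Collect the known terms of each column as K = Σ(ρt)_known − 3.28 × (depth of known layers): K_1 = 55.216 − 3.28×36.7 = −65.16; K_2 = 64.70791 − 3.28×(1.43 + 23.259) = −16.27201.
Balance: K_1 + 16.4×ρ = K_2, so ρ = (K_2 − K_1)/16.4 = 48.888/16.4 = 2.98 g/cm³.

2.98 g/cm³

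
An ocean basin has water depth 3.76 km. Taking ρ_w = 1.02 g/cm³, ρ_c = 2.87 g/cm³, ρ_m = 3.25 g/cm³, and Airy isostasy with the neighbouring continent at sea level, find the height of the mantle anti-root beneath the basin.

18.3 km

Balancing pressure at the compensation depth: replacing crust with seawater at the top is compensated by replacing crust with mantle at the base: d (ρ_c − ρ_w) = a (ρ_m − ρ_c).
a = d (ρ_c − ρ_w)/(ρ_m − ρ_c) = 3.76 km × 1.85/0.38 = 18.3 km.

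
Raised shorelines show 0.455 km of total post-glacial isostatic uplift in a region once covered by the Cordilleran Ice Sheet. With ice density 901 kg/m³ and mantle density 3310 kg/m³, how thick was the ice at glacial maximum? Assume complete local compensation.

u = t ρ_ice/ρ_m → t = u ρ_m/ρ_ice = 0.455 km × 3310/901 = 1.67 km.

1.67 km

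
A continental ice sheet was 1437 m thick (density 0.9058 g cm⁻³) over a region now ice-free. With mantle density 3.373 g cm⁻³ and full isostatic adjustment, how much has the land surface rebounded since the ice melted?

Removing the load lets mantle flow back in; uplift u satisfies ρ_ice t = ρ_m u.
u = t ρ_ice/ρ_m = 1437 m × 0.9058/3.373 = 386 m.

386 m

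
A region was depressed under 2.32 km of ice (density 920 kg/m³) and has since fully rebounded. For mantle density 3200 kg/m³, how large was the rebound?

Removing the load lets mantle flow back in; uplift u satisfies ρ_ice t = ρ_m u.
u = t ρ_ice/ρ_m = 2.32 km × 920/3200 = 0.667 km.

0.667 km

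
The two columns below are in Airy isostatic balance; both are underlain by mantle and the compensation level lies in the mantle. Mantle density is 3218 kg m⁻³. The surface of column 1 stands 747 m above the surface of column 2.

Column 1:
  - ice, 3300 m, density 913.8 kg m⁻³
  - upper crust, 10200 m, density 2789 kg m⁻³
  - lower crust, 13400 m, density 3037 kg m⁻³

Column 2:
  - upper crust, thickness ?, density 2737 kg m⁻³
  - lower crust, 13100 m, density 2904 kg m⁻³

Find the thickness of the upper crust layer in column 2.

Take the compensation level at the base of the deeper column (depth z_c below the surface of column 1) and equate Σ ρ_i t_i down to z_c; mantle fills any gap and the z_c terms cancel.
Column 1: 3300×913.8 + 10200×2789 + 13400×3037 + (z_c − 26900)×3218
Column 2: 747×0 + x×2737 + 13100×2904 + (z_c − 747 − 13100 − x)×3218
The z_c×3218 term appears on both sides and cancels. Collect the known terms of each column as K = Σ(ρt)_known − 3218 × (depth of known layers): K_1 = 72159140 − 3218×26900 = −14405060; K_2 = 38042400 − 3218×(747 + 13100) = −6517246.
Balance: K_1 = K_2 − x×(3218 − 2737), so x = (K_2 − K_1)/(3218 − 2737) = 7887810/481 = 16400 m.

16400 m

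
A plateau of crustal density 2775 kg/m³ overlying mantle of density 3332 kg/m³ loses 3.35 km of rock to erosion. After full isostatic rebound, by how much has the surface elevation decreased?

Rebound u = e ρ_c/ρ_m = 3.35 km × 2775/3332 = 2.79 km.
Net surface drop = e − u = 3.35 km − 2.79 km = e (ρ_m − ρ_c)/ρ_m = 0.56 km.

0.56 km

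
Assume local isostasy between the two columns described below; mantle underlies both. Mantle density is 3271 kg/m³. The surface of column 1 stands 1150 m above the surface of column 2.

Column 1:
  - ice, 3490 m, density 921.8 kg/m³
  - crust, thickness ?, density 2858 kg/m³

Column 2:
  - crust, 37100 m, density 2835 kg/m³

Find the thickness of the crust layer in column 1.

Take the compensation level at the base of the deeper column (depth z_c below the surface of column 1) and equate Σ ρ_i t_i down to z_c; mantle fills any gap and the z_c terms cancel.
Column 1: 3490×921.8 + x×2858 + (z_c − 3490 − x)×3271
Column 2: 1150×0 + 37100×2835 + (z_c − 1150 − 37100)×3271
The z_c×3271 term appears on both sides and cancels. Collect the known terms of each column as K = Σ(ρt)_known − 3271 × (depth of known layers): K_1 = 3217082 − 3271×3490 = −8198708; K_2 = 105178500 − 3271×(1150 + 37100) = −19937250.
Balance: K_1 − x×(3271 − 2858) = K_2, so x = (K_1 − K_2)/(3271 − 2858) = 11738500/413 = 28400 m.

28400 m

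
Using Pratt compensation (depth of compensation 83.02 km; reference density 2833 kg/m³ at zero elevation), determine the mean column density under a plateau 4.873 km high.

2680 kg/m³

Pratt balance: ρ_ref D = ρ (D + h).
ρ = ρ_ref D/(D + h) = 2833 × 83.02 km/(83.02 km + 4.873 km) = 2680 kg/m³.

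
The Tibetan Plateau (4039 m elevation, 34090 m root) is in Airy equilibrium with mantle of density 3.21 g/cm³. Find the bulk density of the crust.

ρ_c h = (ρ_m − ρ_c) r → ρ_c (h + r) = ρ_m r → ρ_c = ρ_m r / (h + r).
ρ_c = 3.21 × 34090 m / (4039 m + 34090 m) = 2.87 g/cm³.

2.87 g/cm³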